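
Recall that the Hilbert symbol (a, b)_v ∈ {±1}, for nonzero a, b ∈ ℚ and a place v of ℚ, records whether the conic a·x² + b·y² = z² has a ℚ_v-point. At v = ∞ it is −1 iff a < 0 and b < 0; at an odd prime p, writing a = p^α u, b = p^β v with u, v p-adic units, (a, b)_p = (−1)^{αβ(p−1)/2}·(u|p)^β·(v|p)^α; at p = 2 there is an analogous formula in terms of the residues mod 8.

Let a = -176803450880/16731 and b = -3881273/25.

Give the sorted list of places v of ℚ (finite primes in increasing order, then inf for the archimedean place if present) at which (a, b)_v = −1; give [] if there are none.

(a, b) ≡ (-256795, -7337) mod (ℚ^×)²; places V = {2, 3, 5, 7, 11, 13, 23, 29, 43, ∞}.
(a,b)_13: α=-2, u≡6; β=0, v≡6 (mod 13); (6|13)=-1, (6|13)=-1; sign (−1)^0·-1^0·-1^-2 = +1.
(a,b)_43: α=2, u≡11; β=0, v≡41 (mod 43); (11|43)=+1, (41|43)=+1; sign (−1)^0·+1^0·+1^2 = +1.
(a,b)_29: α=1, u≡12; β=1, v≡15 (mod 29); (12|29)=-1, (15|29)=-1; sign (−1)^0·-1^1·-1^1 = +1.
(a,b)_∞: sgn(-256795)=−, sgn(-7337)=−, so -1.
(a,b)_7: α=1, u≡4; β=0, v≡6 (mod 7); (4|7)=+1, (6|7)=-1; sign (−1)^0·+1^0·-1^1 = -1.
(a,b)_3: α=-2, u≡2; β=0, v≡1 (mod 3); (2|3)=-1, (1|3)=+1; sign (−1)^0·-1^0·+1^-2 = +1.
(a,b)_23: α=1, u≡13; β=3, v≡13 (mod 23); (13|23)=+1, (13|23)=+1; sign (−1)^1·+1^3·+1^1 = -1.
(a,b)_11: α=-1, u≡7; β=1, v≡5 (mod 11); (7|11)=-1, (5|11)=+1; sign (−1)^1·-1^1·+1^-1 = +1.
(a,b)_2: α=12, β=0; u≡5, v≡7 (mod 8); ε(u)ε(v)=0·1, αω(v)=12·0, βω(u)=0·1; sum ≡ 0  ⇒  +1.
(a,b)_5: α=1, u≡4; β=-2, v≡2 (mod 5); (4|5)=+1, (2|5)=-1; sign (−1)^0·+1^-2·-1^1 = -1.
|Ram(-256795, -7337)| = 4, even; anisotropic at {5, 7, 23, ∞}.

[5, 7, 23, inf]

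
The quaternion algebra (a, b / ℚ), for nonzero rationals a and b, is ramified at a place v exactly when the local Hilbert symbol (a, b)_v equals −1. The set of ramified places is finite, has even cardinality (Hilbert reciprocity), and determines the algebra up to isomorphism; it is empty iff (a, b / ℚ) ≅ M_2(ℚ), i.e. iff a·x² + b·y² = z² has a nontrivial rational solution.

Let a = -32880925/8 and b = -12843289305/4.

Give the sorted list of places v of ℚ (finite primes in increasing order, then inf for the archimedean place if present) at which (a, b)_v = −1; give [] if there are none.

Mod squares: a ≡ -2630474, b ≡ -30305. Check v ∈ {∞, 2, 3, 5, 7, 11, 19, 29, 31}.
v=2: v_2(a)=-3, v_2(b)=-2; units ≡ 3, 7 (mod 8); ε·ε+αω+βω = 1·1+-3·0+-2·1 ≡ 1  ⇒  (a,b)_2 = -1.
v=19: a=19^1·(≡5), b=19^1·(≡11) mod 19; (5|19)=+1, (11|19)=+1; (−1)^{1·1·9}·(+1)^1·(+1)^1 = -1.
v=∞: -2630474 < 0 and -30305 < 0  ⇒  (a,b)_∞ = -1.
v=7: a=7^1·(≡5), b=7^2·(≡5) mod 7; (5|7)=-1, (5|7)=-1; (−1)^{1·2·3}·(-1)^2·(-1)^1 = -1.
v=29: a=29^1·(≡13), b=29^1·(≡23) mod 29; (13|29)=+1, (23|29)=+1; (−1)^{1·1·14}·(+1)^1·(+1)^1 = +1.
v=11: a=11^1·(≡8), b=11^1·(≡6) mod 11; (8|11)=-1, (6|11)=-1; (−1)^{1·1·5}·(-1)^1·(-1)^1 = -1.
v=5: a=5^2·(≡1), b=5^1·(≡1) mod 5; (1|5)=+1, (1|5)=+1; (−1)^{2·1·2}·(+1)^1·(+1)^2 = +1.
v=31: a=31^1·(≡22), b=31^2·(≡15) mod 31; (22|31)=-1, (15|31)=-1; (−1)^{1·2·15}·(-1)^2·(-1)^1 = -1.
v=3: a=3^0·(≡1), b=3^2·(≡1) mod 3; (1|3)=+1, (1|3)=+1; (−1)^{0·2·1}·(+1)^2·(+1)^0 = +1.
|Ram(-2630474, -30305)| = 6, even; anisotropic at {2, 7, 11, 19, 31, ∞}.

[2, 7, 11, 19, 31, inf]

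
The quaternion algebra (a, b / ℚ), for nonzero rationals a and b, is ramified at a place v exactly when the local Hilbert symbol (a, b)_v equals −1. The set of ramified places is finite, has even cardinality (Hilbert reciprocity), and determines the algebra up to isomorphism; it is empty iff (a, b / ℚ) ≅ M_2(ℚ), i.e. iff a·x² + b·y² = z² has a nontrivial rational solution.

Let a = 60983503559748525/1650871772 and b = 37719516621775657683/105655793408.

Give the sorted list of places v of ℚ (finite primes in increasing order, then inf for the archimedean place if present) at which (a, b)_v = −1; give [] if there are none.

[3, 7]

Mod squares: a ≡ 8547, b ≡ 1221. Check v ∈ {∞, 2, 3, 5, 7, 11, 17, 19, 37, 41, 47, 53}.
v=5: a=5^2·(≡3), b=5^0·(≡1) mod 5; (3|5)=-1, (1|5)=+1; (−1)^{2·0·2}·(-1)^0·(+1)^2 = +1.
v=7: a=7^3·(≡5), b=7^4·(≡5) mod 7; (5|7)=-1, (5|7)=-1; (−1)^{3·4·3}·(-1)^4·(-1)^3 = -1.
v=17: a=17^2·(≡15), b=17^2·(≡7) mod 17; (15|17)=+1, (7|17)=-1; (−1)^{2·2·8}·(+1)^2·(-1)^2 = +1.
v=2: v_2(a)=-2, v_2(b)=-8; units ≡ 3, 5 (mod 8); ε·ε+αω+βω = 1·0+-2·1+-8·1 ≡ 0  ⇒  (a,b)_2 = +1.
v=11: a=11^-1·(≡2), b=11^-1·(≡1) mod 11; (2|11)=-1, (1|11)=+1; (−1)^{-1·-1·5}·(-1)^-1·(+1)^-1 = +1.
v=53: a=53^-2·(≡14), b=53^-2·(≡3) mod 53; (14|53)=-1, (3|53)=-1; (−1)^{-2·-2·26}·(-1)^-2·(-1)^-2 = +1.
v=19: a=19^-2·(≡7), b=19^-2·(≡9) mod 19; (7|19)=+1, (9|19)=+1; (−1)^{-2·-2·9}·(+1)^-2·(+1)^-2 = +1.
v=41: a=41^2·(≡29), b=41^2·(≡10) mod 41; (29|41)=-1, (10|41)=+1; (−1)^{2·2·20}·(-1)^2·(+1)^2 = +1.
v=37: a=37^-1·(≡12), b=37^-1·(≡33) mod 37; (12|37)=+1, (33|37)=+1; (−1)^{-1·-1·18}·(+1)^-1·(+1)^-1 = +1.
v=∞: 8547 > 0 and 1221 > 0  ⇒  (a,b)_∞ = +1.
v=47: a=47^4·(≡15), b=47^6·(≡29) mod 47; (15|47)=-1, (29|47)=-1; (−1)^{4·6·23}·(-1)^6·(-1)^4 = +1.
v=3: a=3^1·(≡2), b=3^1·(≡2) mod 3; (2|3)=-1, (2|3)=-1; (−1)^{1·1·1}·(-1)^1·(-1)^1 = -1.
|Ram(8547, 1221)| = 2, even; anisotropic at {3, 7}.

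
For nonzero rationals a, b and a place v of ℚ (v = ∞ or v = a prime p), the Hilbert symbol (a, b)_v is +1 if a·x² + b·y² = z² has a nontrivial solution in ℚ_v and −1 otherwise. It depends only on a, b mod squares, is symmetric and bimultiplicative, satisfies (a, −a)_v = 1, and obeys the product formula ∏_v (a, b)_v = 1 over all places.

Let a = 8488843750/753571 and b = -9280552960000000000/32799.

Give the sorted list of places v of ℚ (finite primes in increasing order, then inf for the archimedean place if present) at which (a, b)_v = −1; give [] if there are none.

Mod squares: a ≡ 58786, b ≡ -39. Check v ∈ {∞, 2, 3, 5, 7, 13, 17, 19, 29}.
v=3: a=3^0·(≡1), b=3^-1·(≡2) mod 3; (1|3)=+1, (2|3)=-1; (−1)^{0·-1·1}·(+1)^-1·(-1)^0 = +1.
v=7: a=7^-3·(≡5), b=7^2·(≡3) mod 7; (5|7)=-1, (3|7)=-1; (−1)^{-3·2·3}·(-1)^2·(-1)^-3 = -1.
v=∞: 58786 > 0 and -39 < 0  ⇒  (a,b)_∞ = +1.
v=29: a=29^2·(≡21), b=29^-2·(≡10) mod 29; (21|29)=-1, (10|29)=-1; (−1)^{2·-2·14}·(-1)^-2·(-1)^2 = +1.
v=19: a=19^1·(≡1), b=19^0·(≡3) mod 19; (1|19)=+1, (3|19)=-1; (−1)^{1·0·9}·(+1)^0·(-1)^1 = -1.
v=2: v_2(a)=1, v_2(b)=26; units ≡ 1, 1 (mod 8); ε·ε+αω+βω = 0·0+1·0+26·0 ≡ 0  ⇒  (a,b)_2 = +1.
v=17: a=17^1·(≡11), b=17^2·(≡12) mod 17; (11|17)=-1, (12|17)=-1; (−1)^{1·2·8}·(-1)^2·(-1)^1 = -1.
v=13: a=13^-3·(≡2), b=13^-1·(≡3) mod 13; (2|13)=-1, (3|13)=+1; (−1)^{-3·-1·6}·(-1)^-1·(+1)^-3 = -1.
v=5: a=5^6·(≡1), b=5^10·(≡4) mod 5; (1|5)=+1, (4|5)=+1; (−1)^{6·10·2}·(+1)^10·(+1)^6 = +1.
(58786, -39 / ℚ) ramifies at {7, 13, 17, 19}: a division algebra.

[7, 13, 17, 19]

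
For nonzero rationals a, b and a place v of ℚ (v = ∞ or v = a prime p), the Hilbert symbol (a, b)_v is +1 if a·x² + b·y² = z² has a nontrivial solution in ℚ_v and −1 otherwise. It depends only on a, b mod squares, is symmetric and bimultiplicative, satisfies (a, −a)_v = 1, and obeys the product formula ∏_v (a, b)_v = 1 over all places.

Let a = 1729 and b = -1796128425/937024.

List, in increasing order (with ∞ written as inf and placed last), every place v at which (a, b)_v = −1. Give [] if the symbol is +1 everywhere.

[13, 19]

(a, b) ≡ (1729, -273) mod (ℚ^×)²; places V = {2, 3, 5, 7, 11, 13, 19, ∞}.
(a,b)_5: α=0, u≡4; β=2, v≡2 (mod 5); (4|5)=+1, (2|5)=-1; sign (−1)^0·+1^2·-1^0 = +1.
(a,b)_3: α=0, u≡1; β=7, v≡2 (mod 3); (1|3)=+1, (2|3)=-1; sign (−1)^0·+1^7·-1^0 = +1.
(a,b)_13: α=1, u≡3; β=1, v≡8 (mod 13); (3|13)=+1, (8|13)=-1; sign (−1)^0·+1^1·-1^1 = -1.
(a,b)_∞: sgn(1729)=+, sgn(-273)=−, so +1.
(a,b)_2: α=0, β=-6; u≡1, v≡7 (mod 8); ε(u)ε(v)=0·1, αω(v)=0·0, βω(u)=-6·0; sum ≡ 0  ⇒  +1.
(a,b)_7: α=1, u≡2; β=1, v≡5 (mod 7); (2|7)=+1, (5|7)=-1; sign (−1)^1·+1^1·-1^1 = +1.
(a,b)_11: α=0, u≡2; β=-4, v≡7 (mod 11); (2|11)=-1, (7|11)=-1; sign (−1)^0·-1^-4·-1^0 = +1.
(a,b)_19: α=1, u≡15; β=2, v≡10 (mod 19); (15|19)=-1, (10|19)=-1; sign (−1)^0·-1^2·-1^1 = -1.
Ram(1729, -273) = {13, 19}; no ℚ_13-point on the conic.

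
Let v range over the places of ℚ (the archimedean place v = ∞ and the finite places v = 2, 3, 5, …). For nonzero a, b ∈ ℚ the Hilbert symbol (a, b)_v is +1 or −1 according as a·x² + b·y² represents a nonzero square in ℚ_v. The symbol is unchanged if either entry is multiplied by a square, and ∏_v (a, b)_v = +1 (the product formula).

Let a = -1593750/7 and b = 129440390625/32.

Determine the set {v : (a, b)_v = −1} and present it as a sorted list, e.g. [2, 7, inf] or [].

Mod squares: a ≡ -714, b ≡ 130. Check v ∈ {∞, 2, 3, 5, 7, 13, 17}.
v=17: a=17^1·(≡8), b=17^2·(≡14) mod 17; (8|17)=+1, (14|17)=-1; (−1)^{1·2·8}·(+1)^2·(-1)^1 = -1.
v=7: a=7^-1·(≡3), b=7^2·(≡2) mod 7; (3|7)=-1, (2|7)=+1; (−1)^{-1·2·3}·(-1)^2·(+1)^-1 = +1.
v=13: a=13^0·(≡9), b=13^1·(≡9) mod 13; (9|13)=+1, (9|13)=+1; (−1)^{0·1·6}·(+1)^1·(+1)^0 = +1.
v=2: v_2(a)=1, v_2(b)=-5; units ≡ 3, 1 (mod 8); ε·ε+αω+βω = 1·0+1·0+-5·1 ≡ 1  ⇒  (a,b)_2 = -1.
v=∞: -714 < 0 and 130 > 0  ⇒  (a,b)_∞ = +1.
v=3: a=3^1·(≡2), b=3^2·(≡1) mod 3; (2|3)=-1, (1|3)=+1; (−1)^{1·2·1}·(-1)^2·(+1)^1 = +1.
v=5: a=5^6·(≡4), b=5^7·(≡1) mod 5; (4|5)=+1, (1|5)=+1; (−1)^{6·7·2}·(+1)^7·(+1)^6 = +1.
Ram(-714, 130) = {2, 17}; no ℚ_2-point on the conic.

[2, 17]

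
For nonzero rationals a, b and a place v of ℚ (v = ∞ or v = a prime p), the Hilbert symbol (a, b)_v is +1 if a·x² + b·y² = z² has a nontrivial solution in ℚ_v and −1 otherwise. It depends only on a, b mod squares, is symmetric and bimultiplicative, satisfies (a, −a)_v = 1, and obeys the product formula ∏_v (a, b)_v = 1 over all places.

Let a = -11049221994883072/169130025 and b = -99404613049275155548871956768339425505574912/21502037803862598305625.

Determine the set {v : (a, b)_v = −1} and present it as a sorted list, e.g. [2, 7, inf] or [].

[2, 7, 13, 23, 29, inf]

(a, b) ≡ (-100282, -2488577) mod (ℚ^×)²; places V = {2, 3, 5, 7, 11, 13, 17, 19, 23, 29, 41, ∞}.
(a,b)_17: α=-4, u≡1; β=-12, v≡8 (mod 17); (1|17)=+1, (8|17)=+1; sign (−1)^0·+1^-12·+1^-4 = +1.
(a,b)_23: α=2, u≡10; β=5, v≡16 (mod 23); (10|23)=-1, (16|23)=+1; sign (−1)^0·-1^5·+1^2 = -1.
(a,b)_∞: sgn(-100282)=−, sgn(-2488577)=−, so -1.
(a,b)_29: α=1, u≡23; β=3, v≡10 (mod 29); (23|29)=+1, (10|29)=-1; sign (−1)^0·+1^3·-1^1 = -1.
(a,b)_41: α=2, u≡20; β=5, v≡28 (mod 41); (20|41)=+1, (28|41)=-1; sign (−1)^0·+1^5·-1^2 = +1.
(a,b)_2: α=11, β=26; u≡3, v≡7 (mod 8); ε(u)ε(v)=1·1, αω(v)=11·0, βω(u)=26·1; sum ≡ 1  ⇒  -1.
(a,b)_11: α=2, u≡5; β=6, v≡10 (mod 11); (5|11)=+1, (10|11)=-1; sign (−1)^0·+1^6·-1^2 = +1.
(a,b)_13: α=1, u≡11; β=5, v≡1 (mod 13); (11|13)=-1, (1|13)=+1; sign (−1)^0·-1^5·+1^1 = -1.
(a,b)_19: α=1, u≡6; β=2, v≡5 (mod 19); (6|19)=+1, (5|19)=+1; sign (−1)^0·+1^2·+1^1 = +1.
(a,b)_7: α=1, u≡6; β=3, v≡6 (mod 7); (6|7)=-1, (6|7)=-1; sign (−1)^1·-1^3·-1^1 = -1.
(a,b)_3: α=-4, u≡2; β=-10, v≡1 (mod 3); (2|3)=-1, (1|3)=+1; sign (−1)^0·-1^-10·+1^-4 = +1.
(a,b)_5: α=-2, u≡3; β=-4, v≡2 (mod 5); (3|5)=-1, (2|5)=-1; sign (−1)^0·-1^-4·-1^-2 = +1.
|Ram(-100282, -2488577)| = 6, even; anisotropic at {2, 7, 13, 23, 29, ∞}.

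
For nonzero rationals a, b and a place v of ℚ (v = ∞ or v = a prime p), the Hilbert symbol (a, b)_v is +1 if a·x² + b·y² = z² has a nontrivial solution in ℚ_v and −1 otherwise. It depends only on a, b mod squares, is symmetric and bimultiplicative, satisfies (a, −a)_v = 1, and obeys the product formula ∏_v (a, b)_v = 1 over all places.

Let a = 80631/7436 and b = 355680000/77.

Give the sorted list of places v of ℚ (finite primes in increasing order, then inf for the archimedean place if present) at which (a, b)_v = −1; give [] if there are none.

Mod squares: a ≡ 341, b ≡ 19019. Check v ∈ {∞, 2, 3, 5, 7, 11, 13, 17, 19, 31}.
v=17: a=17^2·(≡1), b=17^0·(≡15) mod 17; (1|17)=+1, (15|17)=+1; (−1)^{2·0·8}·(+1)^0·(+1)^2 = +1.
v=∞: 341 > 0 and 19019 > 0  ⇒  (a,b)_∞ = +1.
v=19: a=19^0·(≡2), b=19^1·(≡3) mod 19; (2|19)=-1, (3|19)=-1; (−1)^{0·1·9}·(-1)^1·(-1)^0 = -1.
v=3: a=3^2·(≡2), b=3^2·(≡2) mod 3; (2|3)=-1, (2|3)=-1; (−1)^{2·2·1}·(-1)^2·(-1)^2 = +1.
v=13: a=13^-2·(≡1), b=13^1·(≡8) mod 13; (1|13)=+1, (8|13)=-1; (−1)^{-2·1·6}·(+1)^1·(-1)^-2 = +1.
v=2: v_2(a)=-2, v_2(b)=8; units ≡ 5, 3 (mod 8); ε·ε+αω+βω = 0·1+-2·1+8·1 ≡ 0  ⇒  (a,b)_2 = +1.
v=5: a=5^0·(≡1), b=5^4·(≡4) mod 5; (1|5)=+1, (4|5)=+1; (−1)^{0·4·2}·(+1)^4·(+1)^0 = +1.
v=7: a=7^0·(≡6), b=7^-1·(≡1) mod 7; (6|7)=-1, (1|7)=+1; (−1)^{0·-1·3}·(-1)^-1·(+1)^0 = -1.
v=31: a=31^1·(≡24), b=31^0·(≡7) mod 31; (24|31)=-1, (7|31)=+1; (−1)^{1·0·15}·(-1)^0·(+1)^1 = +1.
v=11: a=11^-1·(≡9), b=11^-1·(≡7) mod 11; (9|11)=+1, (7|11)=-1; (−1)^{-1·-1·5}·(+1)^-1·(-1)^-1 = +1.
(341, 19019 / ℚ) ramifies at {7, 19}: a division algebra.

[7, 19]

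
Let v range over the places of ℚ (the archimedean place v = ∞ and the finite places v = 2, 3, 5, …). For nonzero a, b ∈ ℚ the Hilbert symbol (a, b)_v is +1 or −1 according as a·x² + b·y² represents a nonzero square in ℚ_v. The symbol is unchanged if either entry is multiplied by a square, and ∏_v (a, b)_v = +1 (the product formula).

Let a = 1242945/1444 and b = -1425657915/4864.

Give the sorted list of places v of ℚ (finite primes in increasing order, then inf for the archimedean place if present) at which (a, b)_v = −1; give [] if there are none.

[5, 11, 19, 31]

(a, b) ≡ (1705, -38665) mod (ℚ^×)²; places V = {2, 3, 5, 11, 19, 31, 37, ∞}.
(a,b)_19: α=-2, u≡15; β=-1, v≡4 (mod 19); (15|19)=-1, (4|19)=+1; sign (−1)^0·-1^-1·+1^-2 = -1.
(a,b)_31: α=1, u≡11; β=2, v≡24 (mod 31); (11|31)=-1, (24|31)=-1; sign (−1)^0·-1^2·-1^1 = -1.
(a,b)_∞: sgn(1705)=+, sgn(-38665)=−, so +1.
(a,b)_3: α=6, u≡1; β=6, v≡2 (mod 3); (1|3)=+1, (2|3)=-1; sign (−1)^0·+1^6·-1^6 = +1.
(a,b)_2: α=-2, β=-8; u≡1, v≡7 (mod 8); ε(u)ε(v)=0·1, αω(v)=-2·0, βω(u)=-8·0; sum ≡ 0  ⇒  +1.
(a,b)_37: α=0, u≡4; β=1, v≡21 (mod 37); (4|37)=+1, (21|37)=+1; sign (−1)^0·+1^1·+1^0 = +1.
(a,b)_11: α=1, u≡1; β=1, v≡1 (mod 11); (1|11)=+1, (1|11)=+1; sign (−1)^1·+1^1·+1^1 = -1.
(a,b)_5: α=1, u≡1; β=1, v≡3 (mod 5); (1|5)=+1, (3|5)=-1; sign (−1)^0·+1^1·-1^1 = -1.
Ram(1705, -38665) = {5, 11, 19, 31}; no ℚ_5-point on the conic.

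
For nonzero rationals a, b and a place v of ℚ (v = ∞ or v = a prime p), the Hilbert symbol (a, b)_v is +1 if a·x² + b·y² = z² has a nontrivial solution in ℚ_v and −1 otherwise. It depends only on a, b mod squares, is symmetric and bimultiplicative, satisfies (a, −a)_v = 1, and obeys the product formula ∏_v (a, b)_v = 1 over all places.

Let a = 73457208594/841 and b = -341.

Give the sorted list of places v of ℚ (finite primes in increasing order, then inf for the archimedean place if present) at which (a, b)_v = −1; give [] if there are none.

(a, b) ≡ (166569634, -341) mod (ℚ^×)²; places V = {2, 3, 7, 11, 23, 29, 31, 37, 41, ∞}.
(a,b)_2: α=1, β=0; u≡1, v≡3 (mod 8); ε(u)ε(v)=0·1, αω(v)=1·1, βω(u)=0·0; sum ≡ 1  ⇒  -1.
(a,b)_31: α=1, u≡3; β=1, v≡20 (mod 31); (3|31)=-1, (20|31)=+1; sign (−1)^1·-1^1·+1^1 = +1.
(a,b)_7: α=3, u≡4; β=0, v≡2 (mod 7); (4|7)=+1, (2|7)=+1; sign (−1)^0·+1^0·+1^3 = +1.
(a,b)_3: α=2, u≡1; β=0, v≡1 (mod 3); (1|3)=+1, (1|3)=+1; sign (−1)^0·+1^0·+1^2 = +1.
(a,b)_11: α=1, u≡10; β=1, v≡2 (mod 11); (10|11)=-1, (2|11)=-1; sign (−1)^1·-1^1·-1^1 = -1.
(a,b)_23: α=1, u≡19; β=0, v≡4 (mod 23); (19|23)=-1, (4|23)=+1; sign (−1)^0·-1^0·+1^1 = +1.
(a,b)_29: α=-2, u≡26; β=0, v≡7 (mod 29); (26|29)=-1, (7|29)=+1; sign (−1)^0·-1^0·+1^-2 = +1.
(a,b)_∞: sgn(166569634)=+, sgn(-341)=−, so +1.
(a,b)_41: α=1, u≡33; β=0, v≡28 (mod 41); (33|41)=+1, (28|41)=-1; sign (−1)^0·+1^0·-1^1 = -1.
(a,b)_37: α=1, u≡35; β=0, v≡29 (mod 37); (35|37)=-1, (29|37)=-1; sign (−1)^0·-1^0·-1^1 = -1.
(166569634, -341 / ℚ) ramifies at {2, 11, 37, 41}: a division algebra.

[2, 11, 37, 41]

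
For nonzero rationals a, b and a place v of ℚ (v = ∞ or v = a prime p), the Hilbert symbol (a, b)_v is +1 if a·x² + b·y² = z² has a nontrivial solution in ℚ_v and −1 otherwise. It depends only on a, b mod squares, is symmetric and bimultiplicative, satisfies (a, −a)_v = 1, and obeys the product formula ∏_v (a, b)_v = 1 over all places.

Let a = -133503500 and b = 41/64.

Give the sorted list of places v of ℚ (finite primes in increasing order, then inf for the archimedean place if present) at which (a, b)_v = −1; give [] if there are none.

(a, b) ≡ (-1335035, 41) mod (ℚ^×)²; places V = {2, 5, 13, 19, 23, 41, 47, ∞}.
(a,b)_23: α=1, u≡10; β=0, v≡1 (mod 23); (10|23)=-1, (1|23)=+1; sign (−1)^0·-1^0·+1^1 = +1.
(a,b)_13: α=1, u≡6; β=0, v≡11 (mod 13); (6|13)=-1, (11|13)=-1; sign (−1)^0·-1^0·-1^1 = -1.
(a,b)_41: α=0, u≡3; β=1, v≡25 (mod 41); (3|41)=-1, (25|41)=+1; sign (−1)^0·-1^1·+1^0 = -1.
(a,b)_47: α=1, u≡39; β=0, v≡19 (mod 47); (39|47)=-1, (19|47)=-1; sign (−1)^0·-1^0·-1^1 = -1.
(a,b)_∞: sgn(-1335035)=−, sgn(41)=+, so +1.
(a,b)_2: α=2, β=-6; u≡5, v≡1 (mod 8); ε(u)ε(v)=0·0, αω(v)=2·0, βω(u)=-6·1; sum ≡ 0  ⇒  +1.
(a,b)_19: α=1, u≡4; β=0, v≡14 (mod 19); (4|19)=+1, (14|19)=-1; sign (−1)^0·+1^0·-1^1 = -1.
(a,b)_5: α=3, u≡2; β=0, v≡4 (mod 5); (2|5)=-1, (4|5)=+1; sign (−1)^0·-1^0·+1^3 = +1.
(-1335035, 41 / ℚ) ramifies at {13, 19, 41, 47}: a division algebra.

[13, 19, 41, 47]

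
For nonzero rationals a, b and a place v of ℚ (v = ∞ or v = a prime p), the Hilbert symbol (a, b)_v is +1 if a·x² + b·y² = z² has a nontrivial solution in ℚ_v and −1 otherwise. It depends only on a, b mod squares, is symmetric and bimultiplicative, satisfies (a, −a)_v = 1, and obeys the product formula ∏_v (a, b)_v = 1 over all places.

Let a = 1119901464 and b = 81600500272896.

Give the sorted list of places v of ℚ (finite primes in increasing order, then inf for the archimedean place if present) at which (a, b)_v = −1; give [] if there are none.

(a, b) ≡ (6, 759) mod (ℚ^×)²; places V = {2, 3, 11, 23, ∞}.
(a,b)_3: α=7, u≡2; β=9, v≡1 (mod 3); (2|3)=-1, (1|3)=+1; sign (−1)^1·-1^9·+1^7 = +1.
(a,b)_11: α=2, u≡6; β=3, v≡1 (mod 11); (6|11)=-1, (1|11)=+1; sign (−1)^0·-1^3·+1^2 = -1.
(a,b)_2: α=3, β=8; u≡3, v≡7 (mod 8); ε(u)ε(v)=1·1, αω(v)=3·0, βω(u)=8·1; sum ≡ 1  ⇒  -1.
(a,b)_23: α=2, u≡4; β=3, v≡22 (mod 23); (4|23)=+1, (22|23)=-1; sign (−1)^0·+1^3·-1^2 = +1.
(a,b)_∞: sgn(6)=+, sgn(759)=+, so +1.
Ram(6, 759) = {2, 11}; no ℚ_2-point on the conic.

[2, 11]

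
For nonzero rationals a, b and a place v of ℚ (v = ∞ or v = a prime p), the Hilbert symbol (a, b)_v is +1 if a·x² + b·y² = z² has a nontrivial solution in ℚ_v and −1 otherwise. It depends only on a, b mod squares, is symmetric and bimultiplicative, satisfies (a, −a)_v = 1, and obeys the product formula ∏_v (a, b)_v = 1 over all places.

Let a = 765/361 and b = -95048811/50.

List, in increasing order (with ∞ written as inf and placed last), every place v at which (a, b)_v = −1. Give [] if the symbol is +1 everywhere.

Mod squares: a ≡ 85, b ≡ -124982. Check v ∈ {∞, 2, 3, 5, 11, 13, 17, 19, 23}.
v=2: v_2(a)=0, v_2(b)=-1; units ≡ 5, 5 (mod 8); ε·ε+αω+βω = 0·0+0·1+-1·1 ≡ 1  ⇒  (a,b)_2 = -1.
v=∞: 85 > 0 and -124982 < 0  ⇒  (a,b)_∞ = +1.
v=13: a=13^0·(≡5), b=13^3·(≡6) mod 13; (5|13)=-1, (6|13)=-1; (−1)^{0·3·6}·(-1)^3·(-1)^0 = -1.
v=23: a=23^0·(≡9), b=23^1·(≡15) mod 23; (9|23)=+1, (15|23)=-1; (−1)^{0·1·11}·(+1)^1·(-1)^0 = +1.
v=19: a=19^-2·(≡5), b=19^1·(≡3) mod 19; (5|19)=+1, (3|19)=-1; (−1)^{-2·1·9}·(+1)^1·(-1)^-2 = +1.
v=3: a=3^2·(≡1), b=3^2·(≡1) mod 3; (1|3)=+1, (1|3)=+1; (−1)^{2·2·1}·(+1)^2·(+1)^2 = +1.
v=11: a=11^0·(≡8), b=11^1·(≡3) mod 11; (8|11)=-1, (3|11)=+1; (−1)^{0·1·5}·(-1)^1·(+1)^0 = -1.
v=5: a=5^1·(≡3), b=5^-2·(≡2) mod 5; (3|5)=-1, (2|5)=-1; (−1)^{1·-2·2}·(-1)^-2·(-1)^1 = -1.
v=17: a=17^1·(≡7), b=17^0·(≡9) mod 17; (7|17)=-1, (9|17)=+1; (−1)^{1·0·8}·(-1)^0·(+1)^1 = +1.
|Ram(85, -124982)| = 4, even; anisotropic at {2, 5, 11, 13}.

[2, 5, 11, 13]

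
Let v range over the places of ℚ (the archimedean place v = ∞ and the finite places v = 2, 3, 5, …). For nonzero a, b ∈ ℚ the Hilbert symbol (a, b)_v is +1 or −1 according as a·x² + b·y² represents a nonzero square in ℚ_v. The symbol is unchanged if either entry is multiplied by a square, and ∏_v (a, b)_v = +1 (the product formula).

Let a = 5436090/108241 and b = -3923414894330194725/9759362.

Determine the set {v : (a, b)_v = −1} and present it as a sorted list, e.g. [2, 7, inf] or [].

(a, b) ≡ (2090, -8778) mod (ℚ^×)²; places V = {2, 3, 5, 7, 11, 17, 19, 47, ∞}.
(a,b)_11: α=1, u≡4; β=5, v≡4 (mod 11); (4|11)=+1, (4|11)=+1; sign (−1)^1·+1^5·+1^1 = -1.
(a,b)_2: α=1, β=-1; u≡5, v≡3 (mod 8); ε(u)ε(v)=0·1, αω(v)=1·1, βω(u)=-1·1; sum ≡ 0  ⇒  +1.
(a,b)_5: α=1, u≡3; β=2, v≡3 (mod 5); (3|5)=-1, (3|5)=-1; sign (−1)^0·-1^2·-1^1 = -1.
(a,b)_3: α=2, u≡2; β=5, v≡2 (mod 3); (2|3)=-1, (2|3)=-1; sign (−1)^0·-1^5·-1^2 = -1.
(a,b)_19: α=1, u≡15; β=3, v≡10 (mod 19); (15|19)=-1, (10|19)=-1; sign (−1)^1·-1^3·-1^1 = -1.
(a,b)_∞: sgn(2090)=+, sgn(-8778)=−, so +1.
(a,b)_7: α=-2, u≡4; β=1, v≡5 (mod 7); (4|7)=+1, (5|7)=-1; sign (−1)^0·+1^1·-1^-2 = +1.
(a,b)_47: α=-2, u≡35; β=-4, v≡23 (mod 47); (35|47)=-1, (23|47)=-1; sign (−1)^0·-1^-4·-1^-2 = +1.
(a,b)_17: α=2, u≡4; β=4, v≡3 (mod 17); (4|17)=+1, (3|17)=-1; sign (−1)^0·+1^4·-1^2 = +1.
Ram(2090, -8778) = {3, 5, 11, 19}; no ℚ_3-point on the conic.

[3, 5, 11, 19]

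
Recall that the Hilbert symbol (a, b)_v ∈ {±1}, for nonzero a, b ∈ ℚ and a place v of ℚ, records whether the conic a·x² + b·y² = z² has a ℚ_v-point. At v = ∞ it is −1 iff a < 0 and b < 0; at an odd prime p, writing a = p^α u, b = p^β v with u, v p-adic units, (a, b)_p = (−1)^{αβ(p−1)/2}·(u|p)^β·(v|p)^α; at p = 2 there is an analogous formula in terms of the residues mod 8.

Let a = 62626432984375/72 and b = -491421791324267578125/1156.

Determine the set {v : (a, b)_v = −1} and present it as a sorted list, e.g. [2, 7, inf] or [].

[5, 23, 31, 37]

Mod squares: a ≡ 49358, b ≡ -3825245. Check v ∈ {∞, 2, 3, 5, 13, 17, 23, 29, 31, 37}.
v=37: a=37^1·(≡23), b=37^1·(≡26) mod 37; (23|37)=-1, (26|37)=+1; (−1)^{1·1·18}·(-1)^1·(+1)^1 = -1.
v=2: v_2(a)=-3, v_2(b)=-2; units ≡ 7, 3 (mod 8); ε·ε+αω+βω = 1·1+-3·1+-2·0 ≡ 0  ⇒  (a,b)_2 = +1.
v=∞: 49358 > 0 and -3825245 < 0  ⇒  (a,b)_∞ = +1.
v=5: a=5^6·(≡3), b=5^11·(≡4) mod 5; (3|5)=-1, (4|5)=+1; (−1)^{6·11·2}·(-1)^11·(+1)^6 = -1.
v=29: a=29^1·(≡7), b=29^1·(≡28) mod 29; (7|29)=+1, (28|29)=+1; (−1)^{1·1·14}·(+1)^1·(+1)^1 = +1.
v=17: a=17^0·(≡14), b=17^-2·(≡11) mod 17; (14|17)=-1, (11|17)=-1; (−1)^{0·-2·8}·(-1)^-2·(-1)^0 = +1.
v=23: a=23^1·(≡10), b=23^1·(≡14) mod 23; (10|23)=-1, (14|23)=-1; (−1)^{1·1·11}·(-1)^1·(-1)^1 = -1.
v=3: a=3^-2·(≡2), b=3^4·(≡1) mod 3; (2|3)=-1, (1|3)=+1; (−1)^{-2·4·1}·(-1)^4·(+1)^-2 = +1.
v=31: a=31^2·(≡29), b=31^3·(≡5) mod 31; (29|31)=-1, (5|31)=+1; (−1)^{2·3·15}·(-1)^3·(+1)^2 = -1.
v=13: a=13^2·(≡10), b=13^2·(≡11) mod 13; (10|13)=+1, (11|13)=-1; (−1)^{2·2·6}·(+1)^2·(-1)^2 = +1.
(49358, -3825245 / ℚ) ramifies at {5, 23, 31, 37}: a division algebra.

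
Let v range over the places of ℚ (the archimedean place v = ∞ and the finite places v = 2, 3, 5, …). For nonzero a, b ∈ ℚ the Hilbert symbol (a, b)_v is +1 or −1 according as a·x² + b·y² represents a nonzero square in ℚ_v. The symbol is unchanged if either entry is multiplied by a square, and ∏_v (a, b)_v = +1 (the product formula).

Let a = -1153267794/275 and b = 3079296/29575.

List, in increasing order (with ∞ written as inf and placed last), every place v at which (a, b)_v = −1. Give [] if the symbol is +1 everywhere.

[2, 3, 11, 17]

Mod squares: a ≡ -60214, b ≡ 462. Check v ∈ {∞, 2, 3, 5, 7, 11, 13, 17, 23}.
v=17: a=17^3·(≡5), b=17^0·(≡10) mod 17; (5|17)=-1, (10|17)=-1; (−1)^{3·0·8}·(-1)^0·(-1)^3 = -1.
v=5: a=5^-2·(≡1), b=5^-2·(≡2) mod 5; (1|5)=+1, (2|5)=-1; (−1)^{-2·-2·2}·(+1)^-2·(-1)^-2 = +1.
v=11: a=11^-1·(≡1), b=11^1·(≡9) mod 11; (1|11)=+1, (9|11)=+1; (−1)^{-1·1·5}·(+1)^1·(+1)^-1 = -1.
v=2: v_2(a)=1, v_2(b)=7; units ≡ 5, 7 (mod 8); ε·ε+αω+βω = 0·1+1·0+7·1 ≡ 1  ⇒  (a,b)_2 = -1.
v=23: a=23^1·(≡8), b=23^0·(≡12) mod 23; (8|23)=+1, (12|23)=+1; (−1)^{1·0·11}·(+1)^0·(+1)^1 = +1.
v=7: a=7^1·(≡2), b=7^-1·(≡6) mod 7; (2|7)=+1, (6|7)=-1; (−1)^{1·-1·3}·(+1)^-1·(-1)^1 = +1.
v=3: a=3^6·(≡2), b=3^7·(≡1) mod 3; (2|3)=-1, (1|3)=+1; (−1)^{6·7·1}·(-1)^7·(+1)^6 = -1.
v=∞: -60214 < 0 and 462 > 0  ⇒  (a,b)_∞ = +1.
v=13: a=13^0·(≡5), b=13^-2·(≡2) mod 13; (5|13)=-1, (2|13)=-1; (−1)^{0·-2·6}·(-1)^-2·(-1)^0 = +1.
|Ram(-60214, 462)| = 4, even; anisotropic at {2, 3, 11, 17}.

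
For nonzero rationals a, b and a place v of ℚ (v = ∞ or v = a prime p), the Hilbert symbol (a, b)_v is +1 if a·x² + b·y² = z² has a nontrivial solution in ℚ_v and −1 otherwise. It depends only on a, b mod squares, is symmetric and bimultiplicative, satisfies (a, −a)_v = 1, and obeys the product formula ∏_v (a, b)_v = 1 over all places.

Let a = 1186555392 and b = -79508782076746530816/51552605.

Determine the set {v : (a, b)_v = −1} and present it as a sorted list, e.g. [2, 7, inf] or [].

[5, 17]

(a, b) ≡ (22, -255) mod (ℚ^×)²; places V = {2, 3, 5, 7, 11, 13, 17, 19, 23, ∞}.
(a,b)_19: α=0, u≡15; β=-2, v≡5 (mod 19); (15|19)=-1, (5|19)=+1; sign (−1)^0·-1^-2·+1^0 = +1.
(a,b)_11: α=1, u≡10; β=2, v≡4 (mod 11); (10|11)=-1, (4|11)=+1; sign (−1)^0·-1^2·+1^1 = +1.
(a,b)_2: α=9, β=18; u≡3, v≡1 (mod 8); ε(u)ε(v)=1·0, αω(v)=9·0, βω(u)=18·1; sum ≡ 0  ⇒  +1.
(a,b)_3: α=6, u≡1; β=9, v≡2 (mod 3); (1|3)=+1, (2|3)=-1; sign (−1)^0·+1^9·-1^6 = +1.
(a,b)_17: α=2, u≡7; β=3, v≡2 (mod 17); (7|17)=-1, (2|17)=+1; sign (−1)^0·-1^3·+1^2 = -1.
(a,b)_∞: sgn(22)=+, sgn(-255)=−, so +1.
(a,b)_23: α=0, u≡20; β=2, v≡20 (mod 23); (20|23)=-1, (20|23)=-1; sign (−1)^0·-1^2·-1^0 = +1.
(a,b)_13: α=0, u≡9; β=-4, v≡11 (mod 13); (9|13)=+1, (11|13)=-1; sign (−1)^0·+1^-4·-1^0 = +1.
(a,b)_5: α=0, u≡2; β=-1, v≡4 (mod 5); (2|5)=-1, (4|5)=+1; sign (−1)^0·-1^-1·+1^0 = -1.
(a,b)_7: α=0, u≡1; β=2, v≡1 (mod 7); (1|7)=+1, (1|7)=+1; sign (−1)^0·+1^2·+1^0 = +1.
(22, -255 / ℚ) ramifies at {5, 17}: a division algebra.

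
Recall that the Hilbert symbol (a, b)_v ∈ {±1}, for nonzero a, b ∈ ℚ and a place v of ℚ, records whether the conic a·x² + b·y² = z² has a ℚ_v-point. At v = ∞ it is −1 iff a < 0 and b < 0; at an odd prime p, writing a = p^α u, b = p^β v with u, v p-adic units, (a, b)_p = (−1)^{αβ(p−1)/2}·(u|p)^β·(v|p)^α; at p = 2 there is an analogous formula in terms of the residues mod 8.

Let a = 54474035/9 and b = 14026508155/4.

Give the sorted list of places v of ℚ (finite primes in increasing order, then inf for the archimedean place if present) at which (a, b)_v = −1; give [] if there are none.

[2, 5, 11, 17, 29, 31, 37, 41]

Mod squares: a ≡ 1111715, b ≡ 115921555. Check v ∈ {∞, 2, 3, 5, 7, 11, 17, 29, 31, 37, 41}.
v=7: a=7^2·(≡5), b=7^0·(≡4) mod 7; (5|7)=-1, (4|7)=+1; (−1)^{2·0·3}·(-1)^0·(+1)^2 = +1.
v=3: a=3^-2·(≡2), b=3^0·(≡1) mod 3; (2|3)=-1, (1|3)=+1; (−1)^{-2·0·1}·(-1)^0·(+1)^-2 = +1.
v=∞: 1111715 > 0 and 115921555 > 0  ⇒  (a,b)_∞ = +1.
v=17: a=17^1·(≡16), b=17^1·(≡14) mod 17; (16|17)=+1, (14|17)=-1; (−1)^{1·1·8}·(+1)^1·(-1)^1 = -1.
v=2: v_2(a)=0, v_2(b)=-2; units ≡ 3, 3 (mod 8); ε·ε+αω+βω = 1·1+0·1+-2·1 ≡ 1  ⇒  (a,b)_2 = -1.
v=31: a=31^0·(≡17), b=31^1·(≡24) mod 31; (17|31)=-1, (24|31)=-1; (−1)^{0·1·15}·(-1)^1·(-1)^0 = -1.
v=41: a=41^1·(≡17), b=41^1·(≡23) mod 41; (17|41)=-1, (23|41)=+1; (−1)^{1·1·20}·(-1)^1·(+1)^1 = -1.
v=29: a=29^1·(≡3), b=29^1·(≡13) mod 29; (3|29)=-1, (13|29)=+1; (−1)^{1·1·14}·(-1)^1·(+1)^1 = -1.
v=37: a=37^0·(≡5), b=37^1·(≡26) mod 37; (5|37)=-1, (26|37)=+1; (−1)^{0·1·18}·(-1)^1·(+1)^0 = -1.
v=11: a=11^1·(≡2), b=11^2·(≡6) mod 11; (2|11)=-1, (6|11)=-1; (−1)^{1·2·5}·(-1)^2·(-1)^1 = -1.
v=5: a=5^1·(≡3), b=5^1·(≡4) mod 5; (3|5)=-1, (4|5)=+1; (−1)^{1·1·2}·(-1)^1·(+1)^1 = -1.
(1111715, 115921555 / ℚ) ramifies at {2, 5, 11, 17, 29, 31, 37, 41}: a division algebra.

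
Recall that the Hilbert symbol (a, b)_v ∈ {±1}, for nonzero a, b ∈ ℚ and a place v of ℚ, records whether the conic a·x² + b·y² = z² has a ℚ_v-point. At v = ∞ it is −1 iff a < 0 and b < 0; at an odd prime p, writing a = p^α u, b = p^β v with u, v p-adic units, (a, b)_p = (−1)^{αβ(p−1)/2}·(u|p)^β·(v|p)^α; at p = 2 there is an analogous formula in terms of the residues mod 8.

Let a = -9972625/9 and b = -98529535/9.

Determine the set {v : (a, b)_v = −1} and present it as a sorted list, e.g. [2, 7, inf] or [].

Mod squares: a ≡ -1105, b ≡ -1615. Check v ∈ {∞, 2, 3, 5, 13, 17, 19}.
v=17: a=17^1·(≡5), b=17^1·(≡12) mod 17; (5|17)=-1, (12|17)=-1; (−1)^{1·1·8}·(-1)^1·(-1)^1 = +1.
v=3: a=3^-2·(≡2), b=3^-2·(≡2) mod 3; (2|3)=-1, (2|3)=-1; (−1)^{-2·-2·1}·(-1)^-2·(-1)^-2 = +1.
v=13: a=13^1·(≡2), b=13^2·(≡1) mod 13; (2|13)=-1, (1|13)=+1; (−1)^{1·2·6}·(-1)^2·(+1)^1 = +1.
v=2: v_2(a)=0, v_2(b)=0; units ≡ 7, 1 (mod 8); ε·ε+αω+βω = 1·0+0·0+0·0 ≡ 0  ⇒  (a,b)_2 = +1.
v=∞: -1105 < 0 and -1615 < 0  ⇒  (a,b)_∞ = -1.
v=5: a=5^3·(≡1), b=5^1·(≡2) mod 5; (1|5)=+1, (2|5)=-1; (−1)^{3·1·2}·(+1)^1·(-1)^3 = -1.
v=19: a=19^2·(≡17), b=19^3·(≡2) mod 19; (17|19)=+1, (2|19)=-1; (−1)^{2·3·9}·(+1)^3·(-1)^2 = +1.
|Ram(-1105, -1615)| = 2, even; anisotropic at {5, ∞}.

[5, inf]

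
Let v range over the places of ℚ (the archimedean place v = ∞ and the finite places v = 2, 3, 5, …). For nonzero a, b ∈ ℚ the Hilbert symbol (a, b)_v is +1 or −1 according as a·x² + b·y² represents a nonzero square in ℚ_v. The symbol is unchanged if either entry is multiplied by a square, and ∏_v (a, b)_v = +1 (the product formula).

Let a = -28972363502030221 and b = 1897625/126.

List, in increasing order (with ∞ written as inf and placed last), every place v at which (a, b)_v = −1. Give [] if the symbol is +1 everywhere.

[19, 47]

Mod squares: a ≡ -15181, b ≡ 1062670. Check v ∈ {∞, 2, 3, 5, 7, 13, 17, 19, 47}.
v=5: a=5^0·(≡4), b=5^3·(≡1) mod 5; (4|5)=+1, (1|5)=+1; (−1)^{0·3·2}·(+1)^3·(+1)^0 = +1.
v=∞: -15181 < 0 and 1062670 > 0  ⇒  (a,b)_∞ = +1.
v=17: a=17^3·(≡4), b=17^1·(≡15) mod 17; (4|17)=+1, (15|17)=+1; (−1)^{3·1·8}·(+1)^1·(+1)^3 = +1.
v=19: a=19^3·(≡3), b=19^1·(≡12) mod 19; (3|19)=-1, (12|19)=-1; (−1)^{3·1·9}·(-1)^1·(-1)^3 = -1.
v=47: a=47^3·(≡17), b=47^1·(≡3) mod 47; (17|47)=+1, (3|47)=+1; (−1)^{3·1·23}·(+1)^1·(+1)^3 = -1.
v=3: a=3^0·(≡2), b=3^-2·(≡1) mod 3; (2|3)=-1, (1|3)=+1; (−1)^{0·-2·1}·(-1)^-2·(+1)^0 = +1.
v=7: a=7^2·(≡1), b=7^-1·(≡4) mod 7; (1|7)=+1, (4|7)=+1; (−1)^{2·-1·3}·(+1)^-1·(+1)^2 = +1.
v=2: v_2(a)=0, v_2(b)=-1; units ≡ 3, 7 (mod 8); ε·ε+αω+βω = 1·1+0·0+-1·1 ≡ 0  ⇒  (a,b)_2 = +1.
v=13: a=13^2·(≡10), b=13^0·(≡6) mod 13; (10|13)=+1, (6|13)=-1; (−1)^{2·0·6}·(+1)^0·(-1)^2 = +1.
Ram(-15181, 1062670) = {19, 47}; no ℚ_19-point on the conic.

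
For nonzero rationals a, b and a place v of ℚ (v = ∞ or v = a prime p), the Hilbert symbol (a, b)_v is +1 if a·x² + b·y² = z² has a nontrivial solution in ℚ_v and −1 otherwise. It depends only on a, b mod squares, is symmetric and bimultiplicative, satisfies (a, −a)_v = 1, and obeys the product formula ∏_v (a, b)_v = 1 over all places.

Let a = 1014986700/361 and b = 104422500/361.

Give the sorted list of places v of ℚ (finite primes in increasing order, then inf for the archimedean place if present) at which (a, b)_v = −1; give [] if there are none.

[3, 17]

(a, b) ≡ (1547, 4641) mod (ℚ^×)²; places V = {2, 3, 5, 7, 13, 17, 19, ∞}.
(a,b)_2: α=2, β=2; u≡3, v≡1 (mod 8); ε(u)ε(v)=1·0, αω(v)=2·0, βω(u)=2·1; sum ≡ 0  ⇒  +1.
(a,b)_17: α=1, u≡3; β=1, v≡15 (mod 17); (3|17)=-1, (15|17)=+1; sign (−1)^0·-1^1·+1^1 = -1.
(a,b)_∞: sgn(1547)=+, sgn(4641)=+, so +1.
(a,b)_13: α=1, u≡11; β=1, v≡6 (mod 13); (11|13)=-1, (6|13)=-1; sign (−1)^0·-1^1·-1^1 = +1.
(a,b)_19: α=-2, u≡12; β=-2, v≡1 (mod 19); (12|19)=-1, (1|19)=+1; sign (−1)^0·-1^-2·+1^-2 = +1.
(a,b)_5: α=2, u≡3; β=4, v≡1 (mod 5); (3|5)=-1, (1|5)=+1; sign (−1)^0·-1^4·+1^2 = +1.
(a,b)_3: α=8, u≡2; β=3, v≡2 (mod 3); (2|3)=-1, (2|3)=-1; sign (−1)^0·-1^3·-1^8 = -1.
(a,b)_7: α=1, u≡4; β=1, v≡6 (mod 7); (4|7)=+1, (6|7)=-1; sign (−1)^1·+1^1·-1^1 = +1.
|Ram(1547, 4641)| = 2, even; anisotropic at {3, 17}.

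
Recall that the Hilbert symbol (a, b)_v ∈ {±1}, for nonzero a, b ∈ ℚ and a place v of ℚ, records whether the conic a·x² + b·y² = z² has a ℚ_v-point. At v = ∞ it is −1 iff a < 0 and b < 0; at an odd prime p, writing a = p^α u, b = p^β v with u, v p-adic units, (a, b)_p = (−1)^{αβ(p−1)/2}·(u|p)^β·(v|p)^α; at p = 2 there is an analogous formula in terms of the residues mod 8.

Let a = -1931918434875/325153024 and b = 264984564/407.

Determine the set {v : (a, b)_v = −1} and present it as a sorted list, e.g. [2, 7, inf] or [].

[3, 5, 19, 37]

(a, b) ≡ (-40755, 301587) mod (ℚ^×)²; places V = {2, 3, 5, 7, 11, 13, 17, 19, 23, 37, ∞}.
(a,b)_13: α=1, u≡2; β=3, v≡6 (mod 13); (2|13)=-1, (6|13)=-1; sign (−1)^0·-1^3·-1^1 = +1.
(a,b)_37: α=0, u≡24; β=-1, v≡10 (mod 37); (24|37)=-1, (10|37)=+1; sign (−1)^0·-1^-1·+1^0 = -1.
(a,b)_19: α=1, u≡3; β=1, v≡3 (mod 19); (3|19)=-1, (3|19)=-1; sign (−1)^1·-1^1·-1^1 = -1.
(a,b)_11: α=1, u≡10; β=-1, v≡5 (mod 11); (10|11)=-1, (5|11)=+1; sign (−1)^1·-1^-1·+1^1 = +1.
(a,b)_17: α=2, u≡6; β=0, v≡12 (mod 17); (6|17)=-1, (12|17)=-1; sign (−1)^0·-1^0·-1^2 = +1.
(a,b)_7: α=-4, u≡6; β=0, v≡5 (mod 7); (6|7)=-1, (5|7)=-1; sign (−1)^0·-1^0·-1^-4 = +1.
(a,b)_23: α=-2, u≡16; β=2, v≡10 (mod 23); (16|23)=+1, (10|23)=-1; sign (−1)^0·+1^2·-1^-2 = +1.
(a,b)_∞: sgn(-40755)=−, sgn(301587)=+, so +1.
(a,b)_3: α=9, u≡2; β=1, v≡2 (mod 3); (2|3)=-1, (2|3)=-1; sign (−1)^1·-1^1·-1^9 = -1.
(a,b)_2: α=-8, β=2; u≡5, v≡3 (mod 8); ε(u)ε(v)=0·1, αω(v)=-8·1, βω(u)=2·1; sum ≡ 0  ⇒  +1.
(a,b)_5: α=3, u≡4; β=0, v≡2 (mod 5); (4|5)=+1, (2|5)=-1; sign (−1)^0·+1^0·-1^3 = -1.
Ram(-40755, 301587) = {3, 5, 19, 37}; no ℚ_3-point on the conic.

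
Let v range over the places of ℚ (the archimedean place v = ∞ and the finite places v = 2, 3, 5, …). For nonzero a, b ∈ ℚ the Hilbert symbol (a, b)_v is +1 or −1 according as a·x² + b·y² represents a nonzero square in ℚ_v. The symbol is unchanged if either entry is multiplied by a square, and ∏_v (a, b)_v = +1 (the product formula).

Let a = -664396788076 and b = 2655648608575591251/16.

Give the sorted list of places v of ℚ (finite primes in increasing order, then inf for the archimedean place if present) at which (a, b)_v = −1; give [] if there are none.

(a, b) ≡ (-19, 259) mod (ℚ^×)²; places V = {2, 3, 7, 19, 37, ∞}.
(a,b)_2: α=2, β=-4; u≡5, v≡3 (mod 8); ε(u)ε(v)=0·1, αω(v)=2·1, βω(u)=-4·1; sum ≡ 0  ⇒  +1.
(a,b)_∞: sgn(-19)=−, sgn(259)=+, so +1.
(a,b)_3: α=0, u≡2; β=2, v≡1 (mod 3); (2|3)=-1, (1|3)=+1; sign (−1)^0·-1^2·+1^0 = +1.
(a,b)_37: α=2, u≡17; β=3, v≡12 (mod 37); (17|37)=-1, (12|37)=+1; sign (−1)^0·-1^3·+1^2 = -1.
(a,b)_19: α=5, u≡13; β=8, v≡3 (mod 19); (13|19)=-1, (3|19)=-1; sign (−1)^0·-1^8·-1^5 = -1.
(a,b)_7: α=2, u≡1; β=3, v≡4 (mod 7); (1|7)=+1, (4|7)=+1; sign (−1)^0·+1^3·+1^2 = +1.
(-19, 259 / ℚ) ramifies at {19, 37}: a division algebra.

[19, 37]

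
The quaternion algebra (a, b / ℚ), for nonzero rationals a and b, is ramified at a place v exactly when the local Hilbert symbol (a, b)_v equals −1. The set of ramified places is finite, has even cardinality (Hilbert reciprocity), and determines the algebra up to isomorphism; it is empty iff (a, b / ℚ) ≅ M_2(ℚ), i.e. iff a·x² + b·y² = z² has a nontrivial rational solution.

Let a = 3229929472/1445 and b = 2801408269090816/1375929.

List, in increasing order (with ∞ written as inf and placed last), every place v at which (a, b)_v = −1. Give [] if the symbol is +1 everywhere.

[7, 19]

Mod squares: a ≡ 665, b ≡ 19. Check v ∈ {∞, 2, 3, 5, 7, 11, 17, 19, 23}.
v=3: a=3^0·(≡2), b=3^-2·(≡1) mod 3; (2|3)=-1, (1|3)=+1; (−1)^{0·-2·1}·(-1)^-2·(+1)^0 = +1.
v=23: a=23^0·(≡22), b=23^-2·(≡19) mod 23; (22|23)=-1, (19|23)=-1; (−1)^{0·-2·11}·(-1)^-2·(-1)^0 = +1.
v=11: a=11^2·(≡5), b=11^4·(≡6) mod 11; (5|11)=+1, (6|11)=-1; (−1)^{2·4·5}·(+1)^4·(-1)^2 = +1.
v=19: a=19^1·(≡1), b=19^1·(≡9) mod 19; (1|19)=+1, (9|19)=+1; (−1)^{1·1·9}·(+1)^1·(+1)^1 = -1.
v=2: v_2(a)=12, v_2(b)=22; units ≡ 1, 3 (mod 8); ε·ε+αω+βω = 0·1+12·1+22·0 ≡ 0  ⇒  (a,b)_2 = +1.
v=17: a=17^-2·(≡1), b=17^-2·(≡8) mod 17; (1|17)=+1, (8|17)=+1; (−1)^{-2·-2·8}·(+1)^-2·(+1)^-2 = +1.
v=5: a=5^-1·(≡3), b=5^0·(≡4) mod 5; (3|5)=-1, (4|5)=+1; (−1)^{-1·0·2}·(-1)^0·(+1)^-1 = +1.
v=7: a=7^3·(≡1), b=7^4·(≡6) mod 7; (1|7)=+1, (6|7)=-1; (−1)^{3·4·3}·(+1)^4·(-1)^3 = -1.
v=∞: 665 > 0 and 19 > 0  ⇒  (a,b)_∞ = +1.
|Ram(665, 19)| = 2, even; anisotropic at {7, 19}.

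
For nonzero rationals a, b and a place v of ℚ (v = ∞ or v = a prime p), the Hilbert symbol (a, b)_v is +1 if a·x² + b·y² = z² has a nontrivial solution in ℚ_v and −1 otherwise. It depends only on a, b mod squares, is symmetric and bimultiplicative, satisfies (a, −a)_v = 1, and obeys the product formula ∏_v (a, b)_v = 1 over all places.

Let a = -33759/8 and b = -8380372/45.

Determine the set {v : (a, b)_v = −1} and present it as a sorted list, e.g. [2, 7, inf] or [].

Mod squares: a ≡ -62, b ≡ -1265. Check v ∈ {∞, 2, 3, 5, 7, 11, 13, 23, 31}.
v=3: a=3^2·(≡1), b=3^-2·(≡1) mod 3; (1|3)=+1, (1|3)=+1; (−1)^{2·-2·1}·(+1)^-2·(+1)^2 = +1.
v=31: a=31^1·(≡15), b=31^0·(≡12) mod 31; (15|31)=-1, (12|31)=-1; (−1)^{1·0·15}·(-1)^0·(-1)^1 = -1.
v=5: a=5^0·(≡2), b=5^-1·(≡2) mod 5; (2|5)=-1, (2|5)=-1; (−1)^{0·-1·2}·(-1)^-1·(-1)^0 = -1.
v=2: v_2(a)=-3, v_2(b)=2; units ≡ 1, 7 (mod 8); ε·ε+αω+βω = 0·1+-3·0+2·0 ≡ 0  ⇒  (a,b)_2 = +1.
v=7: a=7^0·(≡2), b=7^2·(≡1) mod 7; (2|7)=+1, (1|7)=+1; (−1)^{0·2·3}·(+1)^2·(+1)^0 = +1.
v=∞: -62 < 0 and -1265 < 0  ⇒  (a,b)_∞ = -1.
v=13: a=13^0·(≡10), b=13^2·(≡12) mod 13; (10|13)=+1, (12|13)=+1; (−1)^{0·2·6}·(+1)^2·(+1)^0 = +1.
v=23: a=23^0·(≡15), b=23^1·(≡21) mod 23; (15|23)=-1, (21|23)=-1; (−1)^{0·1·11}·(-1)^1·(-1)^0 = -1.
v=11: a=11^2·(≡5), b=11^1·(≡8) mod 11; (5|11)=+1, (8|11)=-1; (−1)^{2·1·5}·(+1)^1·(-1)^2 = +1.
Ram(-62, -1265) = {5, 23, 31, ∞}; no ℚ_5-point on the conic.

[5, 23, 31, inf]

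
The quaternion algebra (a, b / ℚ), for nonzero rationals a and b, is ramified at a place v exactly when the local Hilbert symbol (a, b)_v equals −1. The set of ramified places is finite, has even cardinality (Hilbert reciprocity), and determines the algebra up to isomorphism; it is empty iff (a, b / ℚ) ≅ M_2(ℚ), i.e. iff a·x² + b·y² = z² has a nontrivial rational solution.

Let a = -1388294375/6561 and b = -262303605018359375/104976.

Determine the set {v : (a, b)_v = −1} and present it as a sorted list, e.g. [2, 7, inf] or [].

Mod squares: a ≡ -4199, b ≡ -23. Check v ∈ {∞, 2, 3, 5, 13, 17, 19, 23}.
v=13: a=13^1·(≡2), b=13^0·(≡10) mod 13; (2|13)=-1, (10|13)=+1; (−1)^{1·0·6}·(-1)^0·(+1)^1 = +1.
v=23: a=23^2·(≡22), b=23^5·(≡19) mod 23; (22|23)=-1, (19|23)=-1; (−1)^{2·5·11}·(-1)^5·(-1)^2 = -1.
v=3: a=3^-8·(≡1), b=3^-8·(≡1) mod 3; (1|3)=+1, (1|3)=+1; (−1)^{-8·-8·1}·(+1)^-8·(+1)^-8 = +1.
v=19: a=19^1·(≡7), b=19^2·(≡13) mod 19; (7|19)=+1, (13|19)=-1; (−1)^{1·2·9}·(+1)^2·(-1)^1 = -1.
v=2: v_2(a)=0, v_2(b)=-4; units ≡ 1, 1 (mod 8); ε·ε+αω+βω = 0·0+0·0+-4·0 ≡ 0  ⇒  (a,b)_2 = +1.
v=5: a=5^4·(≡4), b=5^8·(≡3) mod 5; (4|5)=+1, (3|5)=-1; (−1)^{4·8·2}·(+1)^8·(-1)^4 = +1.
v=∞: -4199 < 0 and -23 < 0  ⇒  (a,b)_∞ = -1.
v=17: a=17^1·(≡13), b=17^2·(≡11) mod 17; (13|17)=+1, (11|17)=-1; (−1)^{1·2·8}·(+1)^2·(-1)^1 = -1.
(-4199, -23 / ℚ) ramifies at {17, 19, 23, ∞}: a division algebra.

[17, 19, 23, inf]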